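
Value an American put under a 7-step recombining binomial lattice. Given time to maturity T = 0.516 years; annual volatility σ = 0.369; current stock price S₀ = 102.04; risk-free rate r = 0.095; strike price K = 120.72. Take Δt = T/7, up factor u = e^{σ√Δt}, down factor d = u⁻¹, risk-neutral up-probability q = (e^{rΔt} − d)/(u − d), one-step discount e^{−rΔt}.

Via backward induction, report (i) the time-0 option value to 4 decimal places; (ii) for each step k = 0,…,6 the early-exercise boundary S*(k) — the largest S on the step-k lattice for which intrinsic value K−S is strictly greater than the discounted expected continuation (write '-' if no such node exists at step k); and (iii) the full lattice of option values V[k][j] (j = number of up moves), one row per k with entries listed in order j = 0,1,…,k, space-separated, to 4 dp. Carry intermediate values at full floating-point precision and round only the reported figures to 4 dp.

price = 20.8463
boundary = - 92.3125 83.5124 92.3125 83.5124 92.3125 102.0400
tree:
20.8463
28.4075 13.8685
37.2076 20.2292 7.9481
45.1688 28.4075 12.6501 3.5398
52.3711 37.2076 19.4154 6.3240 0.9133
58.8868 45.1688 28.4075 11.0431 1.8770 0.0000
64.7813 52.3711 37.2076 18.6800 3.8575 0.0000 0.0000
70.1140 58.8868 45.1688 28.4075 7.9275 0.0000 0.0000 0.0000

Δt=0.07371  u=1.10538  d=0.90467  q=0.50999  discount=0.99302
step 7 (expiry): payoffs max(K−S,0) = 70.1140 58.8868 45.1688 28.4075 7.9275 0.0000 0.0000 0.0000
step 6: (k=6,j=0): S=55.9387, (K−S)⁺=64.7813, hold=63.9389 ⇒ V=64.7813 exercise | (k=6,j=1): S=68.3489, (K−S)⁺=52.3711, hold=51.5287 ⇒ V=52.3711 exercise | (k=6,j=2): S=83.5124, (K−S)⁺=37.2076, hold=36.3652 ⇒ V=37.2076 exercise | (k=6,j=3): S=102.0400, (K−S)⁺=18.6800, hold=17.8376 ⇒ V=18.6800 exercise | (k=6,j=4): S=124.6780, (K−S)⁺=0.0000, hold=3.8575 ⇒ V=3.8575 continue | (k=6,j=5): S=152.3384, (K−S)⁺=0.0000, hold=0.0000 ⇒ V=0.0000 continue | (k=6,j=6): S=186.1354, (K−S)⁺=0.0000, hold=0.0000 ⇒ V=0.0000 continue  boundary S*=102.0400
step 5: (k=5,j=0): S=61.8332, (K−S)⁺=58.8868, hold=58.0444 ⇒ V=58.8868 exercise | (k=5,j=1): S=75.5512, (K−S)⁺=45.1688, hold=44.3264 ⇒ V=45.1688 exercise | (k=5,j=2): S=92.3125, (K−S)⁺=28.4075, hold=27.5650 ⇒ V=28.4075 exercise | (k=5,j=3): S=112.7925, (K−S)⁺=7.9275, hold=11.0431 ⇒ V=11.0431 continue | (k=5,j=4): S=137.8160, (K−S)⁺=0.0000, hold=1.8770 ⇒ V=1.8770 continue | (k=5,j=5): S=168.3911, (K−S)⁺=0.0000, hold=0.0000 ⇒ V=0.0000 continue  boundary S*=92.3125
step 4: (k=4,j=0): S=68.3489, (K−S)⁺=52.3711, hold=51.5287 ⇒ V=52.3711 exercise | (k=4,j=1): S=83.5124, (K−S)⁺=37.2076, hold=36.3652 ⇒ V=37.2076 exercise | (k=4,j=2): S=102.0400, (K−S)⁺=18.6800, hold=19.4154 ⇒ V=19.4154 continue | (k=4,j=3): S=124.6780, (K−S)⁺=0.0000, hold=6.3240 ⇒ V=6.3240 continue | (k=4,j=4): S=152.3384, (K−S)⁺=0.0000, hold=0.9133 ⇒ V=0.9133 continue  boundary S*=83.5124
step 3: (k=3,j=0): S=75.5512, (K−S)⁺=45.1688, hold=44.3264 ⇒ V=45.1688 exercise | (k=3,j=1): S=92.3125, (K−S)⁺=28.4075, hold=27.9374 ⇒ V=28.4075 exercise | (k=3,j=2): S=112.7925, (K−S)⁺=7.9275, hold=12.6501 ⇒ V=12.6501 continue | (k=3,j=3): S=137.8160, (K−S)⁺=0.0000, hold=3.5398 ⇒ V=3.5398 continue  boundary S*=92.3125
step 2: (k=2,j=0): S=83.5124, (K−S)⁺=37.2076, hold=36.3652 ⇒ V=37.2076 exercise | (k=2,j=1): S=102.0400, (K−S)⁺=18.6800, hold=20.2292 ⇒ V=20.2292 continue | (k=2,j=2): S=124.6780, (K−S)⁺=0.0000, hold=7.9481 ⇒ V=7.9481 continue  boundary S*=83.5124
step 1: (k=1,j=0): S=92.3125, (K−S)⁺=28.4075, hold=28.3496 ⇒ V=28.4075 exercise | (k=1,j=1): S=112.7925, (K−S)⁺=7.9275, hold=13.8685 ⇒ V=13.8685 continue  boundary S*=92.3125
step 0: (k=0,j=0): S=102.0400, (K−S)⁺=18.6800, hold=20.8463 ⇒ V=20.8463 continue  boundary S*=-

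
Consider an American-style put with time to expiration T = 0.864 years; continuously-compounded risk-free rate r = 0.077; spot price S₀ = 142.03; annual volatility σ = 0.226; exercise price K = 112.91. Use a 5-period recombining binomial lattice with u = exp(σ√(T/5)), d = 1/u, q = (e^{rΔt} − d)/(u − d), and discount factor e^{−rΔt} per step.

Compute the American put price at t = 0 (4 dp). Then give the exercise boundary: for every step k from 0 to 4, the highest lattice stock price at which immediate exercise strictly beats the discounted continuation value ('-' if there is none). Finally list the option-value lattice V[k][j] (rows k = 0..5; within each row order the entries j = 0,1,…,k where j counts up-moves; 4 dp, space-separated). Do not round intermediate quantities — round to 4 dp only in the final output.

params: Δt=0.17280 u=1.09850 d=0.91033 q=0.54771 e^(-rΔt)=0.98678
t_5 payoffs: 24.1172 5.7633 0.0000 0.0000 0.0000 0.0000
t_4: node(4,0) S=97.5390 payoff=15.3710 vs cont=13.8786 → 15.3710 [stop]  node(4,1) S=117.7008 payoff=0.0000 vs cont=2.5722 → 2.5722 [wait]  node(4,2) S=142.0300 payoff=0.0000 vs cont=0.0000 → 0.0000 [wait]  node(4,3) S=171.3882 payoff=0.0000 vs cont=0.0000 → 0.0000 [wait]  node(4,4) S=206.8149 payoff=0.0000 vs cont=0.0000 → 0.0000 [wait]  ⇒ S*(4)=97.5390
t_3: node(3,0) S=107.1467 payoff=5.7633 vs cont=8.2504 → 8.2504 [wait]  node(3,1) S=129.2944 payoff=0.0000 vs cont=1.1480 → 1.1480 [wait]  node(3,2) S=156.0201 payoff=0.0000 vs cont=0.0000 → 0.0000 [wait]  node(3,3) S=188.2701 payoff=0.0000 vs cont=0.0000 → 0.0000 [wait]  ⇒ S*(3)=-
t_2: node(2,0) S=117.7008 payoff=0.0000 vs cont=4.3027 → 4.3027 [wait]  node(2,1) S=142.0300 payoff=0.0000 vs cont=0.5124 → 0.5124 [wait]  node(2,2) S=171.3882 payoff=0.0000 vs cont=0.0000 → 0.0000 [wait]  ⇒ S*(2)=-
t_1: node(1,0) S=129.2944 payoff=0.0000 vs cont=2.1972 → 2.1972 [wait]  node(1,1) S=156.0201 payoff=0.0000 vs cont=0.2287 → 0.2287 [wait]  ⇒ S*(1)=-
t_0: node(0,0) S=142.0300 payoff=0.0000 vs cont=1.1042 → 1.1042 [wait]  ⇒ S*(0)=-

price = 1.1042
boundary = - - - - 97.5390
tree:
1.1042
2.1972 0.2287
4.3027 0.5124 0.0000
8.2504 1.1480 0.0000 0.0000
15.3710 2.5722 0.0000 0.0000 0.0000
24.1172 5.7633 0.0000 0.0000 0.0000 0.0000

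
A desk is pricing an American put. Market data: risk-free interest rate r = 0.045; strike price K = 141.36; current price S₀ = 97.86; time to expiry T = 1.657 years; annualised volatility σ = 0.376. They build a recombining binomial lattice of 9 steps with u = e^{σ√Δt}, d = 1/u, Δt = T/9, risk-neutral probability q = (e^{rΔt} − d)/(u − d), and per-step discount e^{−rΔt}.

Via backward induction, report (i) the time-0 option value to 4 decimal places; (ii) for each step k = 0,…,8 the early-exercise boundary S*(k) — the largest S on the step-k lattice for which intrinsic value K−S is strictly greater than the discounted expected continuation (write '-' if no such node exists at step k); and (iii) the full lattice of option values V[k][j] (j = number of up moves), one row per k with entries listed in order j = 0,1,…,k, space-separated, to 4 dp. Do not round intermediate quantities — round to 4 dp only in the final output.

price = 46.2158
boundary = - 83.2796 70.8715 83.2796 70.8715 83.2796 97.8600 83.2796 97.8600
tree:
46.2158
58.0804 34.4308
70.4885 45.4264 23.3649
81.0478 58.0804 32.7911 13.7731
90.0339 70.4885 44.4854 20.9566 6.3943
97.6811 81.0478 58.0804 30.8363 10.8427 1.7884
104.1890 90.0339 70.4885 43.5000 17.9407 3.5044 0.0000
109.7272 97.6811 81.0478 58.0804 28.6772 6.8669 0.0000 0.0000
114.4403 104.1890 90.0339 70.4885 43.5000 13.4558 0.0000 0.0000 0.0000
118.4511 109.7272 97.6811 81.0478 58.0804 26.3668 0.0000 0.0000 0.0000 0.0000

params: Δt=0.18411 u=1.17508 d=0.85101 q=0.48543 e^(-rΔt)=0.99175
t_9 payoffs: 118.4511 109.7272 97.6811 81.0478 58.0804 26.3668 0.0000 0.0000 0.0000 0.0000
t_8: node(8,0) S=26.9197 payoff=114.4403 vs cont=113.2739 → 114.4403 [stop]  node(8,1) S=37.1710 payoff=104.1890 vs cont=103.0226 → 104.1890 [stop]  node(8,2) S=51.3261 payoff=90.0339 vs cont=88.8676 → 90.0339 [stop]  node(8,3) S=70.8715 payoff=70.4885 vs cont=69.3222 → 70.4885 [stop]  node(8,4) S=97.8600 payoff=43.5000 vs cont=42.3337 → 43.5000 [stop]  node(8,5) S=135.1260 payoff=6.2340 vs cont=13.4558 → 13.4558 [wait]  node(8,6) S=186.5831 payoff=0.0000 vs cont=0.0000 → 0.0000 [wait]  node(8,7) S=257.6356 payoff=0.0000 vs cont=0.0000 → 0.0000 [wait]  node(8,8) S=355.7455 payoff=0.0000 vs cont=0.0000 → 0.0000 [wait]  ⇒ S*(8)=97.8600
t_7: node(7,0) S=31.6328 payoff=109.7272 vs cont=108.5609 → 109.7272 [stop]  node(7,1) S=43.6789 payoff=97.6811 vs cont=96.5148 → 97.6811 [stop]  node(7,2) S=60.3122 payoff=81.0478 vs cont=79.8815 → 81.0478 [stop]  node(7,3) S=83.2796 payoff=58.0804 vs cont=56.9141 → 58.0804 [stop]  node(7,4) S=114.9932 payoff=26.3668 vs cont=28.6772 → 28.6772 [wait]  node(7,5) S=158.7836 payoff=0.0000 vs cont=6.8669 → 6.8669 [wait]  node(7,6) S=219.2498 payoff=0.0000 vs cont=0.0000 → 0.0000 [wait]  node(7,7) S=302.7420 payoff=0.0000 vs cont=0.0000 → 0.0000 [wait]  ⇒ S*(7)=83.2796
t_6: node(6,0) S=37.1710 payoff=104.1890 vs cont=103.0226 → 104.1890 [stop]  node(6,1) S=51.3261 payoff=90.0339 vs cont=88.8676 → 90.0339 [stop]  node(6,2) S=70.8715 payoff=70.4885 vs cont=69.3222 → 70.4885 [stop]  node(6,3) S=97.8600 payoff=43.5000 vs cont=43.4459 → 43.5000 [stop]  node(6,4) S=135.1260 payoff=6.2340 vs cont=17.9407 → 17.9407 [wait]  node(6,5) S=186.5831 payoff=0.0000 vs cont=3.5044 → 3.5044 [wait]  node(6,6) S=257.6356 payoff=0.0000 vs cont=0.0000 → 0.0000 [wait]  ⇒ S*(6)=97.8600
t_5: node(5,0) S=43.6789 payoff=97.6811 vs cont=96.5148 → 97.6811 [stop]  node(5,1) S=60.3122 payoff=81.0478 vs cont=79.8815 → 81.0478 [stop]  node(5,2) S=83.2796 payoff=58.0804 vs cont=56.9141 → 58.0804 [stop]  node(5,3) S=114.9932 payoff=26.3668 vs cont=30.8363 → 30.8363 [wait]  node(5,4) S=158.7836 payoff=0.0000 vs cont=10.8427 → 10.8427 [wait]  node(5,5) S=219.2498 payoff=0.0000 vs cont=1.7884 → 1.7884 [wait]  ⇒ S*(5)=83.2796
t_4: node(4,0) S=51.3261 payoff=90.0339 vs cont=88.8676 → 90.0339 [stop]  node(4,1) S=70.8715 payoff=70.4885 vs cont=69.3222 → 70.4885 [stop]  node(4,2) S=97.8600 payoff=43.5000 vs cont=44.4854 → 44.4854 [wait]  node(4,3) S=135.1260 payoff=6.2340 vs cont=20.9566 → 20.9566 [wait]  node(4,4) S=186.5831 payoff=0.0000 vs cont=6.3943 → 6.3943 [wait]  ⇒ S*(4)=70.8715
t_3: node(3,0) S=60.3122 payoff=81.0478 vs cont=79.8815 → 81.0478 [stop]  node(3,1) S=83.2796 payoff=58.0804 vs cont=57.3885 → 58.0804 [stop]  node(3,2) S=114.9932 payoff=26.3668 vs cont=32.7911 → 32.7911 [wait]  node(3,3) S=158.7836 payoff=0.0000 vs cont=13.7731 → 13.7731 [wait]  ⇒ S*(3)=83.2796
t_2: node(2,0) S=70.8715 payoff=70.4885 vs cont=69.3222 → 70.4885 [stop]  node(2,1) S=97.8600 payoff=43.5000 vs cont=45.4264 → 45.4264 [wait]  node(2,2) S=135.1260 payoff=6.2340 vs cont=23.3649 → 23.3649 [wait]  ⇒ S*(2)=70.8715
t_1: node(1,0) S=83.2796 payoff=58.0804 vs cont=57.8415 → 58.0804 [stop]  node(1,1) S=114.9932 payoff=26.3668 vs cont=34.4308 → 34.4308 [wait]  ⇒ S*(1)=83.2796
t_0: node(0,0) S=97.8600 payoff=43.5000 vs cont=46.2158 → 46.2158 [wait]  ⇒ S*(0)=-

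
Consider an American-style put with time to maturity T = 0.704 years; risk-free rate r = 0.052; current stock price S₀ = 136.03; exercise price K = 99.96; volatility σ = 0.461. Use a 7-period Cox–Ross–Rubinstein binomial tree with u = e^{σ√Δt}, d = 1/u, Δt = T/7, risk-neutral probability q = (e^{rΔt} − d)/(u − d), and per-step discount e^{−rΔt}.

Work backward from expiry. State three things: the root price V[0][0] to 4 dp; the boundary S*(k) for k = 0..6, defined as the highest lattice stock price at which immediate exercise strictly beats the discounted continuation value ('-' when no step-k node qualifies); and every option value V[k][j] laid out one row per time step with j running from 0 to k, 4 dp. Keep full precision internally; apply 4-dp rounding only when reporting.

Δt=0.10057, u=1.15742, d=0.86399, q=0.48138, disc=e^(-rΔt)=0.99478
k=7 terminal: V=max(K-S,0) → 51.0737 34.4704 12.2282 0.0000 0.0000 0.0000 0.0000 0.0000
k=6: j=0 S=56.5822 intr=43.3778 cont=42.8564 V=43.3778[EX]; j=1 S=75.7992 intr=24.1608 cont=23.6394 V=24.1608[EX]; j=2 S=101.5429 intr=0.0000 cont=6.3086 V=6.3086[hold]; j=3 S=136.0300 intr=0.0000 cont=0.0000 V=0.0000[hold]; j=4 S=182.2299 intr=0.0000 cont=0.0000 V=0.0000[hold]; j=5 S=244.1208 intr=0.0000 cont=0.0000 V=0.0000[hold]; j=6 S=327.0317 intr=0.0000 cont=0.0000 V=0.0000[hold]  S*(6)=75.7992
k=5: j=0 S=65.4896 intr=34.4704 cont=33.9490 V=34.4704[EX]; j=1 S=87.7318 intr=12.2282 cont=15.4858 V=15.4858[hold]; j=2 S=117.5282 intr=0.0000 cont=3.2547 V=3.2547[hold]; j=3 S=157.4444 intr=0.0000 cont=0.0000 V=0.0000[hold]; j=4 S=210.9173 intr=0.0000 cont=0.0000 V=0.0000[hold]; j=5 S=282.5513 intr=0.0000 cont=0.0000 V=0.0000[hold]  S*(5)=65.4896
k=4: j=0 S=75.7992 intr=24.1608 cont=25.1994 V=25.1994[hold]; j=1 S=101.5429 intr=0.0000 cont=9.5479 V=9.5479[hold]; j=2 S=136.0300 intr=0.0000 cont=1.6791 V=1.6791[hold]; j=3 S=182.2299 intr=0.0000 cont=0.0000 V=0.0000[hold]; j=4 S=244.1208 intr=0.0000 cont=0.0000 V=0.0000[hold]  S*(4)=-
k=3: j=0 S=87.7318 intr=12.2282 cont=17.5729 V=17.5729[hold]; j=1 S=117.5282 intr=0.0000 cont=5.7299 V=5.7299[hold]; j=2 S=157.4444 intr=0.0000 cont=0.8663 V=0.8663[hold]; j=3 S=210.9173 intr=0.0000 cont=0.0000 V=0.0000[hold]  S*(3)=-
k=2: j=0 S=101.5429 intr=0.0000 cont=11.8099 V=11.8099[hold]; j=1 S=136.0300 intr=0.0000 cont=3.3710 V=3.3710[hold]; j=2 S=182.2299 intr=0.0000 cont=0.4469 V=0.4469[hold]  S*(2)=-
k=1: j=0 S=117.5282 intr=0.0000 cont=7.7071 V=7.7071[hold]; j=1 S=157.4444 intr=0.0000 cont=1.9531 V=1.9531[hold]  S*(1)=-
k=0: j=0 S=136.0300 intr=0.0000 cont=4.9115 V=4.9115[hold]  S*(0)=-

price = 4.9115
boundary = - - - - - 65.4896 75.7992
tree:
4.9115
7.7071 1.9531
11.8099 3.3710 0.4469
17.5729 5.7299 0.8663 0.0000
25.1994 9.5479 1.6791 0.0000 0.0000
34.4704 15.4858 3.2547 0.0000 0.0000 0.0000
43.3778 24.1608 6.3086 0.0000 0.0000 0.0000 0.0000
51.0737 34.4704 12.2282 0.0000 0.0000 0.0000 0.0000 0.0000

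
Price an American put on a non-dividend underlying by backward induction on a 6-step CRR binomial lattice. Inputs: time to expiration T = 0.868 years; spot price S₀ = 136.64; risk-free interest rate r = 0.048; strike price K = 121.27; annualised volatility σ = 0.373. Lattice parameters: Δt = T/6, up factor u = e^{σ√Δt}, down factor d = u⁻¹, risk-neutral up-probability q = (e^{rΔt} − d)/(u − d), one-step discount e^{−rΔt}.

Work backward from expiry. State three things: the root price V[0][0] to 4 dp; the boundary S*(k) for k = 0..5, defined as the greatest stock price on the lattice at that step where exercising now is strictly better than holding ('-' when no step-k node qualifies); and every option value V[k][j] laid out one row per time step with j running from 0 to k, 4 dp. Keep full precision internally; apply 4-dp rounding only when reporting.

price = 9.8975
boundary = - - - - 77.4681 89.2764
tree:
9.8975
15.2105 4.4880
22.6274 7.6787 1.2186
32.3098 12.8346 2.4017 0.0000
43.8019 20.7642 4.7333 0.0000 0.0000
54.0483 31.9936 9.3287 0.0000 0.0000 0.0000
62.9395 43.8019 18.3854 0.0000 0.0000 0.0000 0.0000

Δt=0.14467  u=1.15243  d=0.86773  q=0.48907  discount=0.99308
step 6 (expiry): payoffs max(K−S,0) = 62.9395 43.8019 18.3854 0.0000 0.0000 0.0000 0.0000
step 5: (k=5,j=0): S=67.2217, (K−S)⁺=54.0483, hold=53.2091 ⇒ V=54.0483 exercise | (k=5,j=1): S=89.2764, (K−S)⁺=31.9936, hold=31.1544 ⇒ V=31.9936 exercise | (k=5,j=2): S=118.5671, (K−S)⁺=2.7029, hold=9.3287 ⇒ V=9.3287 continue | (k=5,j=3): S=157.4677, (K−S)⁺=0.0000, hold=0.0000 ⇒ V=0.0000 continue | (k=5,j=4): S=209.1313, (K−S)⁺=0.0000, hold=0.0000 ⇒ V=0.0000 continue | (k=5,j=5): S=277.7451, (K−S)⁺=0.0000, hold=0.0000 ⇒ V=0.0000 continue  boundary S*=89.2764
step 4: (k=4,j=0): S=77.4681, (K−S)⁺=43.8019, hold=42.9627 ⇒ V=43.8019 exercise | (k=4,j=1): S=102.8846, (K−S)⁺=18.3854, hold=20.7642 ⇒ V=20.7642 continue | (k=4,j=2): S=136.6400, (K−S)⁺=0.0000, hold=4.7333 ⇒ V=4.7333 continue | (k=4,j=3): S=181.4702, (K−S)⁺=0.0000, hold=0.0000 ⇒ V=0.0000 continue | (k=4,j=4): S=241.0087, (K−S)⁺=0.0000, hold=0.0000 ⇒ V=0.0000 continue  boundary S*=77.4681
step 3: (k=3,j=0): S=89.2764, (K−S)⁺=31.9936, hold=32.3098 ⇒ V=32.3098 continue | (k=3,j=1): S=118.5671, (K−S)⁺=2.7029, hold=12.8346 ⇒ V=12.8346 continue | (k=3,j=2): S=157.4677, (K−S)⁺=0.0000, hold=2.4017 ⇒ V=2.4017 continue | (k=3,j=3): S=209.1313, (K−S)⁺=0.0000, hold=0.0000 ⇒ V=0.0000 continue  boundary S*=-
step 2: (k=2,j=0): S=102.8846, (K−S)⁺=18.3854, hold=22.6274 ⇒ V=22.6274 continue | (k=2,j=1): S=136.6400, (K−S)⁺=0.0000, hold=7.6787 ⇒ V=7.6787 continue | (k=2,j=2): S=181.4702, (K−S)⁺=0.0000, hold=1.2186 ⇒ V=1.2186 continue  boundary S*=-
step 1: (k=1,j=0): S=118.5671, (K−S)⁺=2.7029, hold=15.2105 ⇒ V=15.2105 continue | (k=1,j=1): S=157.4677, (K−S)⁺=0.0000, hold=4.4880 ⇒ V=4.4880 continue  boundary S*=-
step 0: (k=0,j=0): S=136.6400, (K−S)⁺=0.0000, hold=9.8975 ⇒ V=9.8975 continue  boundary S*=-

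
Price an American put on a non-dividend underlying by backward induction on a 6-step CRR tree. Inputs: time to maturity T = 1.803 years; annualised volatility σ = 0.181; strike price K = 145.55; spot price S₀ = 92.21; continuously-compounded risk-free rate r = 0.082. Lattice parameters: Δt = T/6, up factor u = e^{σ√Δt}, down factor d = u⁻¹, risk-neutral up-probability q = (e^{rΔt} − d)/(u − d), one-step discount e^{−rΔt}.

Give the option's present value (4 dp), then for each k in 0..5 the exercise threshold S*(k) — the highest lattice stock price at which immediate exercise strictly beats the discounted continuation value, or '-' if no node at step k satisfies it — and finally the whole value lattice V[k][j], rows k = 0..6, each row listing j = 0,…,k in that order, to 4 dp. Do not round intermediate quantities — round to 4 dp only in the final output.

price = 53.3400
boundary = 92.2100 101.8284 112.4501 124.1797 112.4501 124.1797
tree:
53.3400
62.0499 43.7216
69.9370 53.3400 33.0999
77.0792 62.0499 43.7216 21.3703
83.5467 69.9370 53.3400 33.0999 10.2468
89.4034 77.0792 62.0499 43.7216 21.3703 3.2790
94.7068 83.5467 69.9370 53.3400 33.0999 8.4172 0.0000

params: Δt=0.30050 u=1.10431 d=0.90554 q=0.60072 e^(-rΔt)=0.97566
t_6 payoffs: 94.7068 83.5467 69.9370 53.3400 33.0999 8.4172 0.0000
t_5: node(5,0) S=56.1466 payoff=89.4034 vs cont=85.8607 → 89.4034 [stop]  node(5,1) S=68.4708 payoff=77.0792 vs cont=73.5365 → 77.0792 [stop]  node(5,2) S=83.5001 payoff=62.0499 vs cont=58.5072 → 62.0499 [stop]  node(5,3) S=101.8284 payoff=43.7216 vs cont=40.1789 → 43.7216 [stop]  node(5,4) S=124.1797 payoff=21.3703 vs cont=17.8276 → 21.3703 [stop]  node(5,5) S=151.4371 payoff=0.0000 vs cont=3.2790 → 3.2790 [wait]  ⇒ S*(5)=124.1797
t_4: node(4,0) S=62.0033 payoff=83.5467 vs cont=80.0041 → 83.5467 [stop]  node(4,1) S=75.6130 payoff=69.9370 vs cont=66.3944 → 69.9370 [stop]  node(4,2) S=92.2100 payoff=53.3400 vs cont=49.7973 → 53.3400 [stop]  node(4,3) S=112.4501 payoff=33.0999 vs cont=29.5573 → 33.0999 [stop]  node(4,4) S=137.1328 payoff=8.4172 vs cont=10.2468 → 10.2468 [wait]  ⇒ S*(4)=112.4501
t_3: node(3,0) S=68.4708 payoff=77.0792 vs cont=73.5365 → 77.0792 [stop]  node(3,1) S=83.5001 payoff=62.0499 vs cont=58.5072 → 62.0499 [stop]  node(3,2) S=101.8284 payoff=43.7216 vs cont=40.1789 → 43.7216 [stop]  node(3,3) S=124.1797 payoff=21.3703 vs cont=18.9000 → 21.3703 [stop]  ⇒ S*(3)=124.1797
t_2: node(2,0) S=75.6130 payoff=69.9370 vs cont=66.3944 → 69.9370 [stop]  node(2,1) S=92.2100 payoff=53.3400 vs cont=49.7973 → 53.3400 [stop]  node(2,2) S=112.4501 payoff=33.0999 vs cont=29.5573 → 33.0999 [stop]  ⇒ S*(2)=112.4501
t_1: node(1,0) S=83.5001 payoff=62.0499 vs cont=58.5072 → 62.0499 [stop]  node(1,1) S=101.8284 payoff=43.7216 vs cont=40.1789 → 43.7216 [stop]  ⇒ S*(1)=101.8284
t_0: node(0,0) S=92.2100 payoff=53.3400 vs cont=49.7973 → 53.3400 [stop]  ⇒ S*(0)=92.2100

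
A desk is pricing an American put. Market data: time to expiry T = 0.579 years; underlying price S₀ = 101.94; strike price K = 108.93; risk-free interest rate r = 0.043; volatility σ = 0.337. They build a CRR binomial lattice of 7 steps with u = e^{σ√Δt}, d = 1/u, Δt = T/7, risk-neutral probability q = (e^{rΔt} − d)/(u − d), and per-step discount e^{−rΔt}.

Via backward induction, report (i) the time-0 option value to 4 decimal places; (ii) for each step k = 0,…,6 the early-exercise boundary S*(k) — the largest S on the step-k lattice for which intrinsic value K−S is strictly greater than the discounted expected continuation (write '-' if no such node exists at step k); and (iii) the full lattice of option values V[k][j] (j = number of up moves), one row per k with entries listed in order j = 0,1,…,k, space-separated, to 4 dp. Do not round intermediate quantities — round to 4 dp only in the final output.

params: Δt=0.08271 u=1.10177 d=0.90763 q=0.49414 e^(-rΔt)=0.99645
t_7 payoffs: 57.2054 46.1412 32.7103 16.4065 0.0000 0.0000 0.0000 0.0000
t_6: node(6,0) S=56.9888 payoff=51.9412 vs cont=51.5544 → 51.9412 [stop]  node(6,1) S=69.1791 payoff=39.7509 vs cont=39.3642 → 39.7509 [stop]  node(6,2) S=83.9769 payoff=24.9531 vs cont=24.5664 → 24.9531 [stop]  node(6,3) S=101.9400 payoff=6.9900 vs cont=8.2699 → 8.2699 [wait]  node(6,4) S=123.7455 payoff=0.0000 vs cont=0.0000 → 0.0000 [wait]  node(6,5) S=150.2154 payoff=0.0000 vs cont=0.0000 → 0.0000 [wait]  node(6,6) S=182.3474 payoff=0.0000 vs cont=0.0000 → 0.0000 [wait]  ⇒ S*(6)=83.9769
t_5: node(5,0) S=62.7888 payoff=46.1412 vs cont=45.7544 → 46.1412 [stop]  node(5,1) S=76.2197 payoff=32.7103 vs cont=32.3236 → 32.7103 [stop]  node(5,2) S=92.5235 payoff=16.4065 vs cont=16.6499 → 16.6499 [wait]  node(5,3) S=112.3148 payoff=0.0000 vs cont=4.1686 → 4.1686 [wait]  node(5,4) S=136.3396 payoff=0.0000 vs cont=0.0000 → 0.0000 [wait]  node(5,5) S=165.5034 payoff=0.0000 vs cont=0.0000 → 0.0000 [wait]  ⇒ S*(5)=76.2197
t_4: node(4,0) S=69.1791 payoff=39.7509 vs cont=39.3642 → 39.7509 [stop]  node(4,1) S=83.9769 payoff=24.9531 vs cont=24.6863 → 24.9531 [stop]  node(4,2) S=101.9400 payoff=6.9900 vs cont=10.4452 → 10.4452 [wait]  node(4,3) S=123.7455 payoff=0.0000 vs cont=2.1012 → 2.1012 [wait]  node(4,4) S=150.2154 payoff=0.0000 vs cont=0.0000 → 0.0000 [wait]  ⇒ S*(4)=83.9769
t_3: node(3,0) S=76.2197 payoff=32.7103 vs cont=32.3236 → 32.7103 [stop]  node(3,1) S=92.5235 payoff=16.4065 vs cont=17.7210 → 17.7210 [wait]  node(3,2) S=112.3148 payoff=0.0000 vs cont=6.2996 → 6.2996 [wait]  node(3,3) S=136.3396 payoff=0.0000 vs cont=1.0591 → 1.0591 [wait]  ⇒ S*(3)=76.2197
t_2: node(2,0) S=83.9769 payoff=24.9531 vs cont=25.2136 → 25.2136 [wait]  node(2,1) S=101.9400 payoff=6.9900 vs cont=12.0344 → 12.0344 [wait]  node(2,2) S=123.7455 payoff=0.0000 vs cont=3.6969 → 3.6969 [wait]  ⇒ S*(2)=-
t_1: node(1,0) S=92.5235 payoff=16.4065 vs cont=18.6348 → 18.6348 [wait]  node(1,1) S=112.3148 payoff=0.0000 vs cont=7.8864 → 7.8864 [wait]  ⇒ S*(1)=-
t_0: node(0,0) S=101.9400 payoff=6.9900 vs cont=13.2763 → 13.2763 [wait]  ⇒ S*(0)=-

price = 13.2763
boundary = - - - 76.2197 83.9769 76.2197 83.9769
tree:
13.2763
18.6348 7.8864
25.2136 12.0344 3.6969
32.7103 17.7210 6.2996 1.0591
39.7509 24.9531 10.4452 2.1012 0.0000
46.1412 32.7103 16.6499 4.1686 0.0000 0.0000
51.9412 39.7509 24.9531 8.2699 0.0000 0.0000 0.0000
57.2054 46.1412 32.7103 16.4065 0.0000 0.0000 0.0000 0.0000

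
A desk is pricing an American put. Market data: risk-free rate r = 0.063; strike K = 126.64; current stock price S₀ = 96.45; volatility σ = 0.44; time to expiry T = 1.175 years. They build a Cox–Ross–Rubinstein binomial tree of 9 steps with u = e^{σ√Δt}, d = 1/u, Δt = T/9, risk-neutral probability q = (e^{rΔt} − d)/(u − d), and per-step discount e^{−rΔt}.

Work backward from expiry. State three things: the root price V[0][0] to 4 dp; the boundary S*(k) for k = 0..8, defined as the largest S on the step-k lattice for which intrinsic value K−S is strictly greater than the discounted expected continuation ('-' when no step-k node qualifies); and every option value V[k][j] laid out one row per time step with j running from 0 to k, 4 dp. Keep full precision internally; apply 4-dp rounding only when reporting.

price = 35.2709
boundary = - - 70.1797 59.8640 70.1797 82.2729 70.1797 82.2729 96.4500
tree:
35.2709
45.2490 25.3256
56.4603 34.1700 16.4095
66.7760 44.6830 23.6408 9.0466
75.5753 56.4603 32.9962 14.1560 3.8009
83.0813 66.7760 44.3671 21.5405 6.5928 0.9151
89.4839 75.5753 56.4603 31.6357 11.2383 1.7957 0.0000
94.9455 83.0813 66.7760 44.3671 18.7191 3.5238 0.0000 0.0000
99.6042 89.4839 75.5753 56.4603 30.1900 6.9151 0.0000 0.0000 0.0000
103.5782 94.9455 83.0813 66.7760 44.3671 13.5699 0.0000 0.0000 0.0000 0.0000

params: Δt=0.13056 u=1.17232 d=0.85301 q=0.48620 e^(-rΔt)=0.99181
t_9 payoffs: 103.5782 94.9455 83.0813 66.7760 44.3671 13.5699 0.0000 0.0000 0.0000 0.0000
t_8: node(8,0) S=27.0358 payoff=99.6042 vs cont=98.5669 → 99.6042 [stop]  node(8,1) S=37.1561 payoff=89.4839 vs cont=88.4466 → 89.4839 [stop]  node(8,2) S=51.0647 payoff=75.5753 vs cont=74.5380 → 75.5753 [stop]  node(8,3) S=70.1797 payoff=56.4603 vs cont=55.4230 → 56.4603 [stop]  node(8,4) S=96.4500 payoff=30.1900 vs cont=29.1527 → 30.1900 [stop]  node(8,5) S=132.5541 payoff=0.0000 vs cont=6.9151 → 6.9151 [wait]  node(8,6) S=182.1729 payoff=0.0000 vs cont=0.0000 → 0.0000 [wait]  node(8,7) S=250.3655 payoff=0.0000 vs cont=0.0000 → 0.0000 [wait]  node(8,8) S=344.0847 payoff=0.0000 vs cont=0.0000 → 0.0000 [wait]  ⇒ S*(8)=96.4500
t_7: node(7,0) S=31.6945 payoff=94.9455 vs cont=93.9081 → 94.9455 [stop]  node(7,1) S=43.5587 payoff=83.0813 vs cont=82.0439 → 83.0813 [stop]  node(7,2) S=59.8640 payoff=66.7760 vs cont=65.7386 → 66.7760 [stop]  node(7,3) S=82.2729 payoff=44.3671 vs cont=43.3298 → 44.3671 [stop]  node(7,4) S=113.0701 payoff=13.5699 vs cont=18.7191 → 18.7191 [wait]  node(7,5) S=155.3955 payoff=0.0000 vs cont=3.5238 → 3.5238 [wait]  node(7,6) S=213.5646 payoff=0.0000 vs cont=0.0000 → 0.0000 [wait]  node(7,7) S=293.5080 payoff=0.0000 vs cont=0.0000 → 0.0000 [wait]  ⇒ S*(7)=82.2729
t_6: node(6,0) S=37.1561 payoff=89.4839 vs cont=88.4466 → 89.4839 [stop]  node(6,1) S=51.0647 payoff=75.5753 vs cont=74.5380 → 75.5753 [stop]  node(6,2) S=70.1797 payoff=56.4603 vs cont=55.4230 → 56.4603 [stop]  node(6,3) S=96.4500 payoff=30.1900 vs cont=31.6357 → 31.6357 [wait]  node(6,4) S=132.5541 payoff=0.0000 vs cont=11.2383 → 11.2383 [wait]  node(6,5) S=182.1729 payoff=0.0000 vs cont=1.7957 → 1.7957 [wait]  node(6,6) S=250.3655 payoff=0.0000 vs cont=0.0000 → 0.0000 [wait]  ⇒ S*(6)=70.1797
t_5: node(5,0) S=43.5587 payoff=83.0813 vs cont=82.0439 → 83.0813 [stop]  node(5,1) S=59.8640 payoff=66.7760 vs cont=65.7386 → 66.7760 [stop]  node(5,2) S=82.2729 payoff=44.3671 vs cont=44.0269 → 44.3671 [stop]  node(5,3) S=113.0701 payoff=13.5699 vs cont=21.5405 → 21.5405 [wait]  node(5,4) S=155.3955 payoff=0.0000 vs cont=6.5928 → 6.5928 [wait]  node(5,5) S=213.5646 payoff=0.0000 vs cont=0.9151 → 0.9151 [wait]  ⇒ S*(5)=82.2729
t_4: node(4,0) S=51.0647 payoff=75.5753 vs cont=74.5380 → 75.5753 [stop]  node(4,1) S=70.1797 payoff=56.4603 vs cont=55.4230 → 56.4603 [stop]  node(4,2) S=96.4500 payoff=30.1900 vs cont=32.9962 → 32.9962 [wait]  node(4,3) S=132.5541 payoff=0.0000 vs cont=14.1560 → 14.1560 [wait]  node(4,4) S=182.1729 payoff=0.0000 vs cont=3.8009 → 3.8009 [wait]  ⇒ S*(4)=70.1797
t_3: node(3,0) S=59.8640 payoff=66.7760 vs cont=65.7386 → 66.7760 [stop]  node(3,1) S=82.2729 payoff=44.3671 vs cont=44.6830 → 44.6830 [wait]  node(3,2) S=113.0701 payoff=13.5699 vs cont=23.6408 → 23.6408 [wait]  node(3,3) S=155.3955 payoff=0.0000 vs cont=9.0466 → 9.0466 [wait]  ⇒ S*(3)=59.8640
t_2: node(2,0) S=70.1797 payoff=56.4603 vs cont=55.5753 → 56.4603 [stop]  node(2,1) S=96.4500 payoff=30.1900 vs cont=34.1700 → 34.1700 [wait]  node(2,2) S=132.5541 payoff=0.0000 vs cont=16.4095 → 16.4095 [wait]  ⇒ S*(2)=70.1797
t_1: node(1,0) S=82.2729 payoff=44.3671 vs cont=45.2490 → 45.2490 [wait]  node(1,1) S=113.0701 payoff=13.5699 vs cont=25.3256 → 25.3256 [wait]  ⇒ S*(1)=-
t_0: node(0,0) S=96.4500 payoff=30.1900 vs cont=35.2709 → 35.2709 [wait]  ⇒ S*(0)=-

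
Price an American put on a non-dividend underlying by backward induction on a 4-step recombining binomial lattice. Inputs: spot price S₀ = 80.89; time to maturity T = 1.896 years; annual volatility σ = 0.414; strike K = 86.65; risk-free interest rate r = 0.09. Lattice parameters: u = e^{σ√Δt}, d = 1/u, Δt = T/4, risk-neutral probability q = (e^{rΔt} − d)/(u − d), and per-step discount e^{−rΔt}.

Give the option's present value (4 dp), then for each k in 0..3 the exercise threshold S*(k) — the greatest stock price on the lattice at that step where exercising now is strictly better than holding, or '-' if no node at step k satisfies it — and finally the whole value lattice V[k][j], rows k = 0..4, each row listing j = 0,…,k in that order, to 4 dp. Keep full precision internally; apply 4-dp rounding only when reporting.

Δt=0.47400, u=1.32980, d=0.75199, q=0.50465, disc=e^(-rΔt)=0.95824
k=4 terminal: V=max(K-S,0) → 60.7829 40.9073 5.7600 0.0000 0.0000
k=3: j=0 S=34.3981 intr=52.2519 cont=48.6331 V=52.2519[EX]; j=1 S=60.8287 intr=25.8213 cont=22.2026 V=25.8213[EX]; j=2 S=107.5676 intr=0.0000 cont=2.7341 V=2.7341[hold]; j=3 S=190.2194 intr=0.0000 cont=0.0000 V=0.0000[hold]  S*(3)=60.8287
k=2: j=0 S=45.7427 intr=40.9073 cont=37.2886 V=40.9073[EX]; j=1 S=80.8900 intr=5.7600 cont=13.5786 V=13.5786[hold]; j=2 S=143.0435 intr=0.0000 cont=1.2978 V=1.2978[hold]  S*(2)=45.7427
k=1: j=0 S=60.8287 intr=25.8213 cont=25.9835 V=25.9835[hold]; j=1 S=107.5676 intr=0.0000 cont=7.0728 V=7.0728[hold]  S*(1)=-
k=0: j=0 S=80.8900 intr=5.7600 cont=15.7536 V=15.7536[hold]  S*(0)=-

price = 15.7536
boundary = - - 45.7427 60.8287
tree:
15.7536
25.9835 7.0728
40.9073 13.5786 1.2978
52.2519 25.8213 2.7341 0.0000
60.7829 40.9073 5.7600 0.0000 0.0000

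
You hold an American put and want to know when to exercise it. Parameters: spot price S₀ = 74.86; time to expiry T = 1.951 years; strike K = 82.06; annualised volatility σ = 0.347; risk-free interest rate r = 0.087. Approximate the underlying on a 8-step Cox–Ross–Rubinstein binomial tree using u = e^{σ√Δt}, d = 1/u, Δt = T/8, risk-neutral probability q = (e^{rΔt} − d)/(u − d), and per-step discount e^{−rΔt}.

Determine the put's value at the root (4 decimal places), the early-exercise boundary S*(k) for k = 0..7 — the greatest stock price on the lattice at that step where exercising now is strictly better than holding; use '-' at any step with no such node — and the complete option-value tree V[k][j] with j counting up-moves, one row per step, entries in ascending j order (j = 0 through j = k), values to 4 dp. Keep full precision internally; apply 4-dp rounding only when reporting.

price = 13.6658
boundary = - - 53.1382 44.7699 53.1382 44.7699 53.1382 63.0708
tree:
13.6658
20.1682 8.2163
28.9218 12.9051 4.2192
37.2901 19.6619 7.1889 1.6468
44.3406 28.9218 11.9097 3.1198 0.3525
50.2808 37.2901 19.0236 5.8221 0.7494 0.0000
55.2855 44.3406 28.9218 10.6548 1.5931 0.0000 0.0000
59.5020 50.2808 37.2901 18.9892 3.3868 0.0000 0.0000 0.0000
63.0545 55.2855 44.3406 28.9218 7.2000 0.0000 0.0000 0.0000 0.0000

params: Δt=0.24388 u=1.18692 d=0.84252 q=0.51953 e^(-rΔt)=0.97901
t_8 payoffs: 63.0545 55.2855 44.3406 28.9218 7.2000 0.0000 0.0000 0.0000 0.0000
t_7: node(7,0) S=22.5580 payoff=59.5020 vs cont=57.7793 → 59.5020 [stop]  node(7,1) S=31.7792 payoff=50.2808 vs cont=48.5580 → 50.2808 [stop]  node(7,2) S=44.7699 payoff=37.2901 vs cont=35.5674 → 37.2901 [stop]  node(7,3) S=63.0708 payoff=18.9892 vs cont=17.2664 → 18.9892 [stop]  node(7,4) S=88.8528 payoff=0.0000 vs cont=3.3868 → 3.3868 [wait]  node(7,5) S=125.1739 payoff=0.0000 vs cont=0.0000 → 0.0000 [wait]  node(7,6) S=176.3423 payoff=0.0000 vs cont=0.0000 → 0.0000 [wait]  node(7,7) S=248.4272 payoff=0.0000 vs cont=0.0000 → 0.0000 [wait]  ⇒ S*(7)=63.0708
t_6: node(6,0) S=26.7745 payoff=55.2855 vs cont=53.5627 → 55.2855 [stop]  node(6,1) S=37.7194 payoff=44.3406 vs cont=42.6179 → 44.3406 [stop]  node(6,2) S=53.1382 payoff=28.9218 vs cont=27.1990 → 28.9218 [stop]  node(6,3) S=74.8600 payoff=7.2000 vs cont=10.6548 → 10.6548 [wait]  node(6,4) S=105.4611 payoff=0.0000 vs cont=1.5931 → 1.5931 [wait]  node(6,5) S=148.5714 payoff=0.0000 vs cont=0.0000 → 0.0000 [wait]  node(6,6) S=209.3041 payoff=0.0000 vs cont=0.0000 → 0.0000 [wait]  ⇒ S*(6)=53.1382
t_5: node(5,0) S=31.7792 payoff=50.2808 vs cont=48.5580 → 50.2808 [stop]  node(5,1) S=44.7699 payoff=37.2901 vs cont=35.5674 → 37.2901 [stop]  node(5,2) S=63.0708 payoff=18.9892 vs cont=19.0236 → 19.0236 [wait]  node(5,3) S=88.8528 payoff=0.0000 vs cont=5.8221 → 5.8221 [wait]  node(5,4) S=125.1739 payoff=0.0000 vs cont=0.7494 → 0.7494 [wait]  node(5,5) S=176.3423 payoff=0.0000 vs cont=0.0000 → 0.0000 [wait]  ⇒ S*(5)=44.7699
t_4: node(4,0) S=37.7194 payoff=44.3406 vs cont=42.6179 → 44.3406 [stop]  node(4,1) S=53.1382 payoff=28.9218 vs cont=27.2165 → 28.9218 [stop]  node(4,2) S=74.8600 payoff=7.2000 vs cont=11.9097 → 11.9097 [wait]  node(4,3) S=105.4611 payoff=0.0000 vs cont=3.1198 → 3.1198 [wait]  node(4,4) S=148.5714 payoff=0.0000 vs cont=0.3525 → 0.3525 [wait]  ⇒ S*(4)=53.1382
t_3: node(3,0) S=44.7699 payoff=37.2901 vs cont=35.5674 → 37.2901 [stop]  node(3,1) S=63.0708 payoff=18.9892 vs cont=19.6619 → 19.6619 [wait]  node(3,2) S=88.8528 payoff=0.0000 vs cont=7.1889 → 7.1889 [wait]  node(3,3) S=125.1739 payoff=0.0000 vs cont=1.6468 → 1.6468 [wait]  ⇒ S*(3)=44.7699
t_2: node(2,0) S=53.1382 payoff=28.9218 vs cont=27.5412 → 28.9218 [stop]  node(2,1) S=74.8600 payoff=7.2000 vs cont=12.9051 → 12.9051 [wait]  node(2,2) S=105.4611 payoff=0.0000 vs cont=4.2192 → 4.2192 [wait]  ⇒ S*(2)=53.1382
t_1: node(1,0) S=63.0708 payoff=18.9892 vs cont=20.1682 → 20.1682 [wait]  node(1,1) S=88.8528 payoff=0.0000 vs cont=8.2163 → 8.2163 [wait]  ⇒ S*(1)=-
t_0: node(0,0) S=74.8600 payoff=7.2000 vs cont=13.6658 → 13.6658 [wait]  ⇒ S*(0)=-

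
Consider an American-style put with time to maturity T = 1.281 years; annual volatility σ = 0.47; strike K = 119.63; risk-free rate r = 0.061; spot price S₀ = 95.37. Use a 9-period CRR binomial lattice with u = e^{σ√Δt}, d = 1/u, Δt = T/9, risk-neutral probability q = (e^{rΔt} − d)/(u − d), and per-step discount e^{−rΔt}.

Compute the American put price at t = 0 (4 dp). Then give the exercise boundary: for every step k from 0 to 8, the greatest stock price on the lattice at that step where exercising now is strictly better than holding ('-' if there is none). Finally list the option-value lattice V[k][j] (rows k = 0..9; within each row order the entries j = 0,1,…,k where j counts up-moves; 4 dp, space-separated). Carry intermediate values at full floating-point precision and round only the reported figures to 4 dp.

Δt=0.14233  u=1.19401  d=0.83751  q=0.48025  discount=0.99136
step 9 (expiry): payoffs max(K−S,0) = 100.2952 92.0651 80.3318 63.6042 39.7563 5.7573 0.0000 0.0000 0.0000 0.0000
step 8: (k=8,j=0): S=23.0860, (K−S)⁺=96.5440, hold=95.5098 ⇒ V=96.5440 exercise | (k=8,j=1): S=32.9127, (K−S)⁺=86.7173, hold=85.6831 ⇒ V=86.7173 exercise | (k=8,j=2): S=46.9224, (K−S)⁺=72.7076, hold=71.6734 ⇒ V=72.7076 exercise | (k=8,j=3): S=66.8953, (K−S)⁺=52.7347, hold=51.7005 ⇒ V=52.7347 exercise | (k=8,j=4): S=95.3700, (K−S)⁺=24.2600, hold=23.2258 ⇒ V=24.2600 exercise | (k=8,j=5): S=135.9652, (K−S)⁺=0.0000, hold=2.9665 ⇒ V=2.9665 continue | (k=8,j=6): S=193.8401, (K−S)⁺=0.0000, hold=0.0000 ⇒ V=0.0000 continue | (k=8,j=7): S=276.3500, (K−S)⁺=0.0000, hold=0.0000 ⇒ V=0.0000 continue | (k=8,j=8): S=393.9810, (K−S)⁺=0.0000, hold=0.0000 ⇒ V=0.0000 continue  boundary S*=95.3700
step 7: (k=7,j=0): S=27.5649, (K−S)⁺=92.0651, hold=91.0309 ⇒ V=92.0651 exercise | (k=7,j=1): S=39.2982, (K−S)⁺=80.3318, hold=79.2977 ⇒ V=80.3318 exercise | (k=7,j=2): S=56.0258, (K−S)⁺=63.6042, hold=62.5700 ⇒ V=63.6042 exercise | (k=7,j=3): S=79.8737, (K−S)⁺=39.7563, hold=38.7221 ⇒ V=39.7563 exercise | (k=7,j=4): S=113.8727, (K−S)⁺=5.7573, hold=13.9125 ⇒ V=13.9125 continue | (k=7,j=5): S=162.3438, (K−S)⁺=0.0000, hold=1.5285 ⇒ V=1.5285 continue | (k=7,j=6): S=231.4469, (K−S)⁺=0.0000, hold=0.0000 ⇒ V=0.0000 continue | (k=7,j=7): S=329.9646, (K−S)⁺=0.0000, hold=0.0000 ⇒ V=0.0000 continue  boundary S*=79.8737
step 6: (k=6,j=0): S=32.9127, (K−S)⁺=86.7173, hold=85.6831 ⇒ V=86.7173 exercise | (k=6,j=1): S=46.9224, (K−S)⁺=72.7076, hold=71.6734 ⇒ V=72.7076 exercise | (k=6,j=2): S=66.8953, (K−S)⁺=52.7347, hold=51.7005 ⇒ V=52.7347 exercise | (k=6,j=3): S=95.3700, (K−S)⁺=24.2600, hold=27.1085 ⇒ V=27.1085 continue | (k=6,j=4): S=135.9652, (K−S)⁺=0.0000, hold=7.8963 ⇒ V=7.8963 continue | (k=6,j=5): S=193.8401, (K−S)⁺=0.0000, hold=0.7876 ⇒ V=0.7876 continue | (k=6,j=6): S=276.3500, (K−S)⁺=0.0000, hold=0.0000 ⇒ V=0.0000 continue  boundary S*=66.8953
step 5: (k=5,j=0): S=39.2982, (K−S)⁺=80.3318, hold=79.2977 ⇒ V=80.3318 exercise | (k=5,j=1): S=56.0258, (K−S)⁺=63.6042, hold=62.5700 ⇒ V=63.6042 exercise | (k=5,j=2): S=79.8737, (K−S)⁺=39.7563, hold=40.0783 ⇒ V=40.0783 continue | (k=5,j=3): S=113.8727, (K−S)⁺=5.7573, hold=17.7273 ⇒ V=17.7273 continue | (k=5,j=4): S=162.3438, (K−S)⁺=0.0000, hold=4.4436 ⇒ V=4.4436 continue | (k=5,j=5): S=231.4469, (K−S)⁺=0.0000, hold=0.4058 ⇒ V=0.4058 continue  boundary S*=56.0258
step 4: (k=4,j=0): S=46.9224, (K−S)⁺=72.7076, hold=71.6734 ⇒ V=72.7076 exercise | (k=4,j=1): S=66.8953, (K−S)⁺=52.7347, hold=51.8538 ⇒ V=52.7347 exercise | (k=4,j=2): S=95.3700, (K−S)⁺=24.2600, hold=29.0906 ⇒ V=29.0906 continue | (k=4,j=3): S=135.9652, (K−S)⁺=0.0000, hold=11.2497 ⇒ V=11.2497 continue | (k=4,j=4): S=193.8401, (K−S)⁺=0.0000, hold=2.4828 ⇒ V=2.4828 continue  boundary S*=66.8953
step 3: (k=3,j=0): S=56.0258, (K−S)⁺=63.6042, hold=62.5700 ⇒ V=63.6042 exercise | (k=3,j=1): S=79.8737, (K−S)⁺=39.7563, hold=41.0220 ⇒ V=41.0220 continue | (k=3,j=2): S=113.8727, (K−S)⁺=5.7573, hold=20.3452 ⇒ V=20.3452 continue | (k=3,j=3): S=162.3438, (K−S)⁺=0.0000, hold=6.9786 ⇒ V=6.9786 continue  boundary S*=56.0258
step 2: (k=2,j=0): S=66.8953, (K−S)⁺=52.7347, hold=52.3031 ⇒ V=52.7347 exercise | (k=2,j=1): S=95.3700, (K−S)⁺=24.2600, hold=30.8232 ⇒ V=30.8232 continue | (k=2,j=2): S=135.9652, (K−S)⁺=0.0000, hold=13.8055 ⇒ V=13.8055 continue  boundary S*=66.8953
step 1: (k=1,j=0): S=79.8737, (K−S)⁺=39.7563, hold=41.8468 ⇒ V=41.8468 continue | (k=1,j=1): S=113.8727, (K−S)⁺=5.7573, hold=22.4547 ⇒ V=22.4547 continue  boundary S*=-
step 0: (k=0,j=0): S=95.3700, (K−S)⁺=24.2600, hold=32.2526 ⇒ V=32.2526 continue  boundary S*=-

price = 32.2526
boundary = - - 66.8953 56.0258 66.8953 56.0258 66.8953 79.8737 95.3700
tree:
32.2526
41.8468 22.4547
52.7347 30.8232 13.8055
63.6042 41.0220 20.3452 6.9786
72.7076 52.7347 29.0906 11.2497 2.4828
80.3318 63.6042 40.0783 17.7273 4.4436 0.4058
86.7173 72.7076 52.7347 27.1085 7.8963 0.7876 0.0000
92.0651 80.3318 63.6042 39.7563 13.9125 1.5285 0.0000 0.0000
96.5440 86.7173 72.7076 52.7347 24.2600 2.9665 0.0000 0.0000 0.0000
100.2952 92.0651 80.3318 63.6042 39.7563 5.7573 0.0000 0.0000 0.0000 0.0000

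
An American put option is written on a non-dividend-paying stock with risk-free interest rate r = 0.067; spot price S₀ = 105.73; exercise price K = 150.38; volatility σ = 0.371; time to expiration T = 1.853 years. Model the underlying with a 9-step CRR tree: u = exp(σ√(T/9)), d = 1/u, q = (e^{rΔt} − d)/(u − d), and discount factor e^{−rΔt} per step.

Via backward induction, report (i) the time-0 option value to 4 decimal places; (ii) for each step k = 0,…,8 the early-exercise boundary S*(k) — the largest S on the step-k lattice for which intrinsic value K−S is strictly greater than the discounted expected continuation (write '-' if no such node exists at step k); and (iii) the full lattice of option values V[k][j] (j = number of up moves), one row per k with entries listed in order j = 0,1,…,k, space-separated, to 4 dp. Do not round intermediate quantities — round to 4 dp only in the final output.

price = 46.6706
boundary = - 89.3488 75.5056 89.3488 75.5056 89.3488 105.7300 89.3488 105.7300
tree:
46.6706
61.0312 33.5556
74.8744 45.9468 22.0525
86.5729 61.0312 32.0853 12.5962
96.4588 74.8744 45.1238 19.8915 5.6245
104.8130 86.5729 61.0312 30.4134 9.8843 1.5054
111.8729 96.4588 74.8744 44.6500 16.9704 3.0470 0.0000
117.8390 104.8130 86.5729 61.0312 28.2043 6.1672 0.0000 0.0000
122.8807 111.8729 96.4588 74.8744 44.6500 12.4827 0.0000 0.0000 0.0000
127.1413 117.8390 104.8130 86.5729 61.0312 25.2654 0.0000 0.0000 0.0000 0.0000

params: Δt=0.20589 u=1.18334 d=0.84507 q=0.49908 e^(-rΔt)=0.98630
t_9 payoffs: 127.1413 117.8390 104.8130 86.5729 61.0312 25.2654 0.0000 0.0000 0.0000 0.0000
t_8: node(8,0) S=27.4993 payoff=122.8807 vs cont=120.8206 → 122.8807 [stop]  node(8,1) S=38.5071 payoff=111.8729 vs cont=109.8128 → 111.8729 [stop]  node(8,2) S=53.9212 payoff=96.4588 vs cont=94.3986 → 96.4588 [stop]  node(8,3) S=75.5056 payoff=74.8744 vs cont=72.8143 → 74.8744 [stop]  node(8,4) S=105.7300 payoff=44.6500 vs cont=42.5898 → 44.6500 [stop]  node(8,5) S=148.0531 payoff=2.3269 vs cont=12.4827 → 12.4827 [wait]  node(8,6) S=207.3179 payoff=0.0000 vs cont=0.0000 → 0.0000 [wait]  node(8,7) S=290.3061 payoff=0.0000 vs cont=0.0000 → 0.0000 [wait]  node(8,8) S=406.5139 payoff=0.0000 vs cont=0.0000 → 0.0000 [wait]  ⇒ S*(8)=105.7300
t_7: node(7,0) S=32.5410 payoff=117.8390 vs cont=115.7788 → 117.8390 [stop]  node(7,1) S=45.5670 payoff=104.8130 vs cont=102.7529 → 104.8130 [stop]  node(7,2) S=63.8071 payoff=86.5729 vs cont=84.5127 → 86.5729 [stop]  node(7,3) S=89.3488 payoff=61.0312 vs cont=58.9710 → 61.0312 [stop]  node(7,4) S=125.1146 payoff=25.2654 vs cont=28.2043 → 28.2043 [wait]  node(7,5) S=175.1972 payoff=0.0000 vs cont=6.1672 → 6.1672 [wait]  node(7,6) S=245.3276 payoff=0.0000 vs cont=0.0000 → 0.0000 [wait]  node(7,7) S=343.5309 payoff=0.0000 vs cont=0.0000 → 0.0000 [wait]  ⇒ S*(7)=89.3488
t_6: node(6,0) S=38.5071 payoff=111.8729 vs cont=109.8128 → 111.8729 [stop]  node(6,1) S=53.9212 payoff=96.4588 vs cont=94.3986 → 96.4588 [stop]  node(6,2) S=75.5056 payoff=74.8744 vs cont=72.8143 → 74.8744 [stop]  node(6,3) S=105.7300 payoff=44.6500 vs cont=44.0364 → 44.6500 [stop]  node(6,4) S=148.0531 payoff=2.3269 vs cont=16.9704 → 16.9704 [wait]  node(6,5) S=207.3179 payoff=0.0000 vs cont=3.0470 → 3.0470 [wait]  node(6,6) S=290.3061 payoff=0.0000 vs cont=0.0000 → 0.0000 [wait]  ⇒ S*(6)=105.7300
t_5: node(5,0) S=45.5670 payoff=104.8130 vs cont=102.7529 → 104.8130 [stop]  node(5,1) S=63.8071 payoff=86.5729 vs cont=84.5127 → 86.5729 [stop]  node(5,2) S=89.3488 payoff=61.0312 vs cont=58.9710 → 61.0312 [stop]  node(5,3) S=125.1146 payoff=25.2654 vs cont=30.4134 → 30.4134 [wait]  node(5,4) S=175.1972 payoff=0.0000 vs cont=9.8843 → 9.8843 [wait]  node(5,5) S=245.3276 payoff=0.0000 vs cont=1.5054 → 1.5054 [wait]  ⇒ S*(5)=89.3488
t_4: node(4,0) S=53.9212 payoff=96.4588 vs cont=94.3986 → 96.4588 [stop]  node(4,1) S=75.5056 payoff=74.8744 vs cont=72.8143 → 74.8744 [stop]  node(4,2) S=105.7300 payoff=44.6500 vs cont=45.1238 → 45.1238 [wait]  node(4,3) S=148.0531 payoff=2.3269 vs cont=19.8915 → 19.8915 [wait]  node(4,4) S=207.3179 payoff=0.0000 vs cont=5.6245 → 5.6245 [wait]  ⇒ S*(4)=75.5056
t_3: node(3,0) S=63.8071 payoff=86.5729 vs cont=84.5127 → 86.5729 [stop]  node(3,1) S=89.3488 payoff=61.0312 vs cont=59.2043 → 61.0312 [stop]  node(3,2) S=125.1146 payoff=25.2654 vs cont=32.0853 → 32.0853 [wait]  node(3,3) S=175.1972 payoff=0.0000 vs cont=12.5962 → 12.5962 [wait]  ⇒ S*(3)=89.3488
t_2: node(2,0) S=75.5056 payoff=74.8744 vs cont=72.8143 → 74.8744 [stop]  node(2,1) S=105.7300 payoff=44.6500 vs cont=45.9468 → 45.9468 [wait]  node(2,2) S=148.0531 payoff=2.3269 vs cont=22.0525 → 22.0525 [wait]  ⇒ S*(2)=75.5056
t_1: node(1,0) S=89.3488 payoff=61.0312 vs cont=59.6094 → 61.0312 [stop]  node(1,1) S=125.1146 payoff=25.2654 vs cont=33.5556 → 33.5556 [wait]  ⇒ S*(1)=89.3488
t_0: node(0,0) S=105.7300 payoff=44.6500 vs cont=46.6706 → 46.6706 [wait]  ⇒ S*(0)=-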